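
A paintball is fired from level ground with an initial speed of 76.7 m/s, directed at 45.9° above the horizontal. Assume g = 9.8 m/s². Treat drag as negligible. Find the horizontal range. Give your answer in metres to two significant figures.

Resolve: vₓ = 76.70 cos 45.9° = 53.38 m/s and v_y0 = 76.70 sin 45.9° = 55.08 m/s.
Time aloft: T = 2 v_y0 / g = 2 × 55.08 / 9.80 = 11.24 s.
Horizontal distance R = vₓ T = 53.38 × 11.24 = 600.0 m.

600 m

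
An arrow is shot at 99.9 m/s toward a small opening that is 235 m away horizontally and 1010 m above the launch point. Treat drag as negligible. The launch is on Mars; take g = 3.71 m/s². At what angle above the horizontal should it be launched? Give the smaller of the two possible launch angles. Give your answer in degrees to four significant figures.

Trajectory: y = x tanθ − g x² (1 + tan²θ)/(2v₀²). With x = 235, y = 1010, v₀ = 99.9, g = 3.71:
10.26 tan²θ − 235 tanθ + (1020) = 0.
tanθ = [235 ± √(235² − 4 × 10.26 × (1020))] / (2 × 10.26) = (235 ± 115.5) / 20.53, giving tanθ = 5.822 or 17.07.
θ = 80.25° or 86.65°; the smaller is 80.25°.

80.25°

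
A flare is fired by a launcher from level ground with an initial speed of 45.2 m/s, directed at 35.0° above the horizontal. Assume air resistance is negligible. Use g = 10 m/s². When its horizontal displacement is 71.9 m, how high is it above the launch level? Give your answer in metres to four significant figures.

31.49 m

vₓ = 45.20 cos 35.0° = 37.03 m/s; v_y0 = 45.20 sin 35.0° = 25.93 m/s.
x = vₓ t ⇒ t = 71.9/37.03 = 1.942 s.
Height: y = v_y0 t − ½ g t² = 25.93 × 1.942 − 5.000 × 1.942² = 50.34 − 18.85 = 31.49 m.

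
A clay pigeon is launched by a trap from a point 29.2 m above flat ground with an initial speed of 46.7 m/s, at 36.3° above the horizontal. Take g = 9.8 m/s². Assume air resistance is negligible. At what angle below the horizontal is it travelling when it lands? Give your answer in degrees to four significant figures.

44.17°

Horizontal component vₓ = 46.70 cos 36.3° = 37.64 m/s; vertical v_y0 = 46.70 sin 36.3° = 27.65 m/s.
With up positive and y = 0 at the ground: y(t) = 29.2 + (27.65) t − 4.900 t². Setting y = 0 and taking the positive root: t = [27.65 + √(27.65² + 2·9.80·29.2)] / 9.80 = (27.65 + 36.56) / 9.80 = 6.552 s.
At impact: v_y = v_y0 − g t = −36.56 m/s; vₓ = 37.64 m/s.
Angle below horizontal: arctan(|v_y|/vₓ) = arctan(36.56/37.64) = 44.17°.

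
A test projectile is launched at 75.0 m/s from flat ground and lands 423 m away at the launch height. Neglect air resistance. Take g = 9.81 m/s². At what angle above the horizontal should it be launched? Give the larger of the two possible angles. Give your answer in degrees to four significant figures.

66.23°

From R = (v₀²/g) sin 2θ: sin 2θ = 9.81 × 423 / 5625.0 = 0.7377.
2θ = 47.54° or 180° − 47.54° = 132.5°, so θ = 23.77° or 66.23°.
The larger angle is 66.23°.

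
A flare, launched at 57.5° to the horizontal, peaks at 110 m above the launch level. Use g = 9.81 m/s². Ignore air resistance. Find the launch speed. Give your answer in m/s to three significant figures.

55.1 m/s

At the peak v_y = 0, so v_y0 = √(2gH) = √(2 × 9.81 × 110) = 46.46 m/s.
v_y0 = v₀ sin θ ⇒ v₀ = 46.46 / sin 57.5° = 55.08 m/s.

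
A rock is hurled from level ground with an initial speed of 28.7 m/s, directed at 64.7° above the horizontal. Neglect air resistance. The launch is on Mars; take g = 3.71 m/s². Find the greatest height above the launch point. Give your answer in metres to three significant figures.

vₓ = 28.70 cos 64.7° = 12.27 m/s; v_y0 = 28.70 sin 64.7° = 25.95 m/s.
Maximum height: H = v_y0² / (2g) = 25.95² / (2 × 3.71) = 90.74 m.

90.7 m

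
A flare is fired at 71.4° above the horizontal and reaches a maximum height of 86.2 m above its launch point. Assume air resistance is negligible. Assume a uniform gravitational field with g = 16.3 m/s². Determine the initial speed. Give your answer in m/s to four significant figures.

At the peak v_y = 0, so v_y0 = √(2gH) = √(2 × 16.3 × 86.2) = 53.01 m/s.
v_y0 = v₀ sin θ ⇒ v₀ = 53.01 / sin 71.4° = 55.93 m/s.

55.93 m/s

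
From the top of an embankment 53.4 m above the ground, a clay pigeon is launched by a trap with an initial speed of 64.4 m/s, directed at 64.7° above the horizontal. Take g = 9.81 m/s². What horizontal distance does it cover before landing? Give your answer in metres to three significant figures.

Resolve: vₓ = 64.40 cos 64.7° = 27.52 m/s and v_y0 = 64.40 sin 64.7° = 58.22 m/s.
Vertical motion (up positive, ground at y = 0): 4.905 t² − (58.22) t − 53.4 = 0, so t = (58.22 + √(58.22² + 2·9.81·53.4)) / 9.81 = (58.22 + 66.62) / 9.81 = 12.73 s.
Horizontal distance: R = vₓ t = 27.52 × 12.73 = 350.2 m.

350 m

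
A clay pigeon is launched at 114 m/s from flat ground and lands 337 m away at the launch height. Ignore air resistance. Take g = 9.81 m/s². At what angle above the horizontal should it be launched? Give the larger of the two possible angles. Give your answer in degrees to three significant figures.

82.6°

Level-ground range R = v₀² sin(2θ)/g ⇒ sin(2θ) = gR/v₀² = 9.81 × 337 / 114² = 0.2544.
2θ = 14.74° or 180° − 14.74° = 165.3°, so θ = 7.369° or 82.63°.
The larger angle is 82.63°.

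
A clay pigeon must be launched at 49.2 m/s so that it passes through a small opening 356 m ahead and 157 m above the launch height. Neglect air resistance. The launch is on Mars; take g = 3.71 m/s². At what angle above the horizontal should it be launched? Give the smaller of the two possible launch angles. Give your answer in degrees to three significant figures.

44.2°

Trajectory: y = x tanθ − g x² (1 + tan²θ)/(2v₀²). With x = 356, y = 157, v₀ = 49.2, g = 3.71:
97.12 tan²θ − 356 tanθ + (254.1) = 0.
tanθ = [356 ± √(356² − 4 × 97.12 × (254.1))] / (2 × 97.12) = (356 ± 167.4) / 194.2, giving tanθ = 0.9711 or 2.694.
θ = 44.16° or 69.64°; the smaller is 44.16°.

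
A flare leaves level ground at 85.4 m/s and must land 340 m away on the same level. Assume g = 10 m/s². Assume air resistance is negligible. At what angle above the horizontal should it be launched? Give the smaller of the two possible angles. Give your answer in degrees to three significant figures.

From R = (v₀²/g) sin 2θ: sin 2θ = 10.0 × 340 / 7293.2 = 0.4662.
2θ = 27.79° or 180° − 27.79° = 152.2°, so θ = 13.89° or 76.11°.
The smaller angle is 13.89°.

13.9°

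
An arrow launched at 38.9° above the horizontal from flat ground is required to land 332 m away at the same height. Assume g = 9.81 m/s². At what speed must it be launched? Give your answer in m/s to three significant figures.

On level ground R = v₀² sin 2θ / g ⇒ v₀ = √(gR / sin 2θ).
v₀ = √(9.81 × 332 / sin 77.80°) = √(3257 / 0.9774) = √3332.2 = 57.72 m/s.

57.7 m/s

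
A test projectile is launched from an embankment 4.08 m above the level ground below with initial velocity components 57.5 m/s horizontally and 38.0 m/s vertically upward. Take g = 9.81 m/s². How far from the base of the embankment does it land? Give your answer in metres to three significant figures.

452 m

Vertical motion (up positive, ground at y = 0): 4.905 t² − (38.00) t − 4.08 = 0, so t = (38.00 + √(38.00² + 2·9.81·4.08)) / 9.81 = (38.00 + 39.04) / 9.81 = 7.853 s.
Horizontal distance: R = vₓ t = 57.50 × 7.853 = 451.6 m.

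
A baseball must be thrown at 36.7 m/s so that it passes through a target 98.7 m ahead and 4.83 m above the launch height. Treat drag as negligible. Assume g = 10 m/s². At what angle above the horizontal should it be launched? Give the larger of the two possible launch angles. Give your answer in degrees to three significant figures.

Trajectory: y = x tanθ − g x² (1 + tan²θ)/(2v₀²). With x = 98.7, y = 4.83, v₀ = 36.7, g = 10.0:
36.16 tan²θ − 98.7 tanθ + (40.99) = 0.
tanθ = [98.7 ± √(98.7² − 4 × 36.16 × (40.99))] / (2 × 36.16) = (98.7 ± 61.74) / 72.33, giving tanθ = 0.5110 or 2.218.
θ = 27.07° or 65.73°; the larger is 65.73°.

65.7°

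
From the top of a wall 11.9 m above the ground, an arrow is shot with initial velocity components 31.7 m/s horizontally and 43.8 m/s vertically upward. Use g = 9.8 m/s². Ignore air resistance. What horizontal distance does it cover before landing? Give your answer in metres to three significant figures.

Vertical motion (up positive, ground at y = 0): 4.900 t² − (43.80) t − 11.9 = 0, so t = (43.80 + √(43.80² + 2·9.80·11.9)) / 9.80 = (43.80 + 46.39) / 9.80 = 9.203 s.
Horizontal distance: R = vₓ t = 31.70 × 9.203 = 291.7 m.

292 m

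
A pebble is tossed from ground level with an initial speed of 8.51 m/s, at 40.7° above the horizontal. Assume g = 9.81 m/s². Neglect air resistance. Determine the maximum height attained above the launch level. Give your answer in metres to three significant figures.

1.57 m

Horizontal component vₓ = 8.510 cos 40.7° = 6.452 m/s; vertical v_y0 = 8.510 sin 40.7° = 5.549 m/s.
Maximum height: H = v_y0² / (2g) = 5.549² / (2 × 9.81) = 1.570 m.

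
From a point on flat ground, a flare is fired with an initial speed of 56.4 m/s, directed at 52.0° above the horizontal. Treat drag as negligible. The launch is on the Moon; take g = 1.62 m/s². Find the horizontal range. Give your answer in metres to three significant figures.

1910 m

Horizontal component vₓ = 56.40 cos 52.0° = 34.72 m/s; vertical v_y0 = 56.40 sin 52.0° = 44.44 m/s.
Flight time T = 2 v_y0 / g = 54.87 s.
Horizontal distance R = vₓ T = 34.72 × 54.87 = 1905 m.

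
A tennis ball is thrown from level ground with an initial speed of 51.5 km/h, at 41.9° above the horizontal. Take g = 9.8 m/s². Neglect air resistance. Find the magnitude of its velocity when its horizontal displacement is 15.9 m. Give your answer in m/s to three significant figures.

Convert: 51.5 km/h = 51.5/3.6 = 14.31 m/s.
vₓ = 14.31 cos 41.9° = 10.65 m/s; v_y0 = 14.31 sin 41.9° = 9.554 m/s.
x = vₓ t ⇒ t = 15.9/10.65 = 1.493 s.
Vertical velocity there: v_y = v_y0 − g t = 9.554 − 9.80 × 1.493 = −5.080 m/s.
Speed: √(vₓ² + v_y²) = √(10.65² + 5.080²) = 11.80 m/s.

11.8 m/s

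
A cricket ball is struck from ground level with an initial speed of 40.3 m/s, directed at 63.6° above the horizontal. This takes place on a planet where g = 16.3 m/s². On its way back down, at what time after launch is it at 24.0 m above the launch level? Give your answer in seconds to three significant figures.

Resolve: vₓ = 40.30 cos 63.6° = 17.92 m/s and v_y0 = 40.30 sin 63.6° = 36.10 m/s.
Height y(t) = 36.10 t − 8.150 t² = 24.0 gives 8.150 t² − 36.10 t + 24.0 = 0.
t = [36.10 ± √(36.10² − 2·16.3·24.0)] / 16.3 = (36.10 ± 22.82) / 16.3, so t = 0.8147 s or t = 3.614 s.
The descending-branch root is 3.614 s.

3.61 s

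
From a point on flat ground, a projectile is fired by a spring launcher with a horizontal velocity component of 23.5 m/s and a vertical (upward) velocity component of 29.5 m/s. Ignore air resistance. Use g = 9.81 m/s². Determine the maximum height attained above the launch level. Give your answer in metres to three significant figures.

44.4 m

Maximum height: H = v_y0² / (2g) = 29.50² / (2 × 9.81) = 44.36 m.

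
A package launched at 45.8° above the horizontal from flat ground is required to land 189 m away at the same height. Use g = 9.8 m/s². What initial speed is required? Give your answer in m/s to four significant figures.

Level-ground range: R = v₀² sin(2θ)/g, so v₀ = √(gR / sin 2θ).
v₀ = √(9.80 × 189 / sin 91.60°) = √(1852 / 0.9996) = √1852.9 = 43.05 m/s.

43.05 m/s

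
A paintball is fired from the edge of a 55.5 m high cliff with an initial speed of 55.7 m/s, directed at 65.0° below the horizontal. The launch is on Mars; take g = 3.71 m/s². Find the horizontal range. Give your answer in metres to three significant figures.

24.9 m

Resolve: vₓ = 55.70 cos 65.0° = 23.54 m/s and v_y0 = −50.48 m/s (downward).
Vertical motion (up positive, ground at y = 0): 1.855 t² − (−50.48) t − 55.5 = 0, so t = (−50.48 + √(50.48² + 2·3.71·55.5)) / 3.71 = (−50.48 + 54.41) / 3.71 = 1.058 s.
Horizontal distance: R = vₓ t = 23.54 × 1.058 = 24.91 m.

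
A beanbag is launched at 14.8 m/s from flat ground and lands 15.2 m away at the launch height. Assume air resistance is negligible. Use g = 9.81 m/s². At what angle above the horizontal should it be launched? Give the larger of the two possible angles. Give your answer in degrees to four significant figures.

From R = (v₀²/g) sin 2θ: sin 2θ = 9.81 × 15.2 / 219.04 = 0.6808.
2θ = 42.90° or 180° − 42.90° = 137.1°, so θ = 21.45° or 68.55°.
The larger angle is 68.55°.

68.55°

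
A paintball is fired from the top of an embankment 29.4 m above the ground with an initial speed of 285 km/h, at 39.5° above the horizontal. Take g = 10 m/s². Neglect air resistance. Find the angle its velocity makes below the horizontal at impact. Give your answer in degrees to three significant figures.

42.5°

Convert: 285 km/h = 285/3.6 = 79.17 m/s.
Components: vₓ = 79.17 cos 39.5° = 61.09 m/s, v_y0 = 79.17 sin 39.5° = 50.36 m/s.
The projectile lands when y = 29.4 + (50.36) t − ½·10.0·t² = 0. Positive root: t = (50.36 + √(50.36² + 2·10.0·29.4)) / 10.0 = (50.36 + 55.89) / 10.0 = 10.62 s.
At impact: v_y = v_y0 − g t = −55.89 m/s; vₓ = 61.09 m/s.
Angle below horizontal: arctan(|v_y|/vₓ) = arctan(55.89/61.09) = 42.46°.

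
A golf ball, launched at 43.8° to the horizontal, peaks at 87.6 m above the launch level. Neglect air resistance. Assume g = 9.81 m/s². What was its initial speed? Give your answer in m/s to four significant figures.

59.90 m/s

At the peak v_y = 0, so v_y0 = √(2gH) = √(2 × 9.81 × 87.6) = 41.46 m/s.
v_y0 = v₀ sin θ ⇒ v₀ = 41.46 / sin 43.8° = 59.90 m/s.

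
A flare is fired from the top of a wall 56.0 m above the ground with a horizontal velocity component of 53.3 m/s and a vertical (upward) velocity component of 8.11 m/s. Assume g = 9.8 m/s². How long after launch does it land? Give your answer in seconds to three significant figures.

4.31 s

With up positive and y = 0 at the ground: y(t) = 56.0 + (8.110) t − 4.900 t². Setting y = 0 and taking the positive root: t = [8.110 + √(8.110² + 2·9.80·56.0)] / 9.80 = (8.110 + 34.11) / 9.80 = 4.308 s.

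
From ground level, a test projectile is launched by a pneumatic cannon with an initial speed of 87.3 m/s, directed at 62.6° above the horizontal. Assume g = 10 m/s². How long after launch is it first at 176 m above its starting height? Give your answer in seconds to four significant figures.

2.763 s

Horizontal component vₓ = 87.30 cos 62.6° = 40.18 m/s; vertical v_y0 = 87.30 sin 62.6° = 77.51 m/s.
Set y = v_y0 t − ½ g t² = 176: 5.000 t² − 77.51 t + 176 = 0.
t = [77.51 ± √(77.51² − 2·10.0·176)] / 10.0 = (77.51 ± 49.87) / 10.0, so t = 2.763 s or t = 12.74 s.
The first (ascending) time is 2.763 s.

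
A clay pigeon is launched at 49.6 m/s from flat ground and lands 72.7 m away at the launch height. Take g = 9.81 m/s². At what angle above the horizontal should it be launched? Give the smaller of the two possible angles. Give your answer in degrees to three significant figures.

8.43°

R = v₀² sin 2θ / g gives sin 2θ = gR/v₀² = 9.81·72.7/49.6² = 0.2899.
2θ = 16.85° or 180° − 16.85° = 163.1°, so θ = 8.426° or 81.57°.
The smaller angle is 8.426°.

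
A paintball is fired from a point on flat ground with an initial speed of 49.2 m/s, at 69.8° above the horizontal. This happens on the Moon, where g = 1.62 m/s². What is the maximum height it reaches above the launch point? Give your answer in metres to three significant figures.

658 m

Resolve: vₓ = 49.20 cos 69.8° = 16.99 m/s and v_y0 = 49.20 sin 69.8° = 46.17 m/s.
At the apex v_y = 0, so H = v_y0²/(2g) = 46.17²/3.240 = 658.0 m.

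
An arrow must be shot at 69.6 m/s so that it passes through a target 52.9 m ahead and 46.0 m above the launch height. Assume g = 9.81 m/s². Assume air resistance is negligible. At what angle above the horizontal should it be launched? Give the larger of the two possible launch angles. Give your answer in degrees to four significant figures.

Trajectory: y = x tanθ − g x² (1 + tan²θ)/(2v₀²). With x = 52.9, y = 46.0, v₀ = 69.6, g = 9.81:
2.834 tan²θ − 52.9 tanθ + (48.83) = 0.
tanθ = [52.9 ± √(52.9² − 4 × 2.834 × (48.83))] / (2 × 2.834) = (52.9 ± 47.38) / 5.667, giving tanθ = 0.9739 or 17.70.
θ = 44.24° or 86.77°; the larger is 86.77°.

86.77°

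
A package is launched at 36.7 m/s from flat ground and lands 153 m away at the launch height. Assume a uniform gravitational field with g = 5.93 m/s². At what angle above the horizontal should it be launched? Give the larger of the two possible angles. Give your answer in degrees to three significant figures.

From R = (v₀²/g) sin 2θ: sin 2θ = 5.93 × 153 / 1346.9 = 0.6736.
2θ = 42.35° or 180° − 42.35° = 137.7°, so θ = 21.17° or 68.83°.
The larger angle is 68.83°.

68.8°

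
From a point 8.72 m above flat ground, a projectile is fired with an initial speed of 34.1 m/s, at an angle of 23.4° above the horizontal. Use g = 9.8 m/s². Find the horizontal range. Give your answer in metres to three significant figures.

Resolve: vₓ = 34.10 cos 23.4° = 31.30 m/s and v_y0 = 34.10 sin 23.4° = 13.54 m/s.
The projectile lands when y = 8.72 + (13.54) t − ½·9.80·t² = 0. Positive root: t = (13.54 + √(13.54² + 2·9.80·8.72)) / 9.80 = (13.54 + 18.82) / 9.80 = 3.303 s.
Horizontal distance: R = vₓ t = 31.30 × 3.303 = 103.4 m.

103 m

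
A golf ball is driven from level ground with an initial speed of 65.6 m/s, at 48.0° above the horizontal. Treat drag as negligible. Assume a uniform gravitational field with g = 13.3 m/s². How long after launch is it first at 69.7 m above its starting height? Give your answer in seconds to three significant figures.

vₓ = 65.60 cos 48.0° = 43.89 m/s; v_y0 = 65.60 sin 48.0° = 48.75 m/s.
Set y = v_y0 t − ½ g t² = 69.7: 6.650 t² − 48.75 t + 69.7 = 0.
Quadratic formula: t = (48.75 ± √522.57) / 13.3 = (48.75 ± 22.86) / 13.3 → t = 1.947 s or 5.384 s.
The first (ascending) time is 1.947 s.

1.95 s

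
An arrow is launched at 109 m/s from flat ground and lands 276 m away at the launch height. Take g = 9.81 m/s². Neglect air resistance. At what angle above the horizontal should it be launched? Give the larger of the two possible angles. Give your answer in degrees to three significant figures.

83.4°

From R = (v₀²/g) sin 2θ: sin 2θ = 9.81 × 276 / 11881 = 0.2279.
2θ = 13.17° or 180° − 13.17° = 166.8°, so θ = 6.586° or 83.41°.
The larger angle is 83.41°.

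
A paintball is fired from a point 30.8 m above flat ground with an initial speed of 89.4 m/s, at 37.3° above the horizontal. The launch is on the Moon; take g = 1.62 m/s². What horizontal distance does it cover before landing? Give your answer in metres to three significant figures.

Horizontal component vₓ = 89.40 cos 37.3° = 71.12 m/s; vertical v_y0 = 89.40 sin 37.3° = 54.18 m/s.
With up positive and y = 0 at the ground: y(t) = 30.8 + (54.18) t − 0.8100 t². Setting y = 0 and taking the positive root: t = [54.18 + √(54.18² + 2·1.62·30.8)] / 1.62 = (54.18 + 55.09) / 1.62 = 67.45 s.
Horizontal distance: R = vₓ t = 71.12 × 67.45 = 4797 m.

4800 m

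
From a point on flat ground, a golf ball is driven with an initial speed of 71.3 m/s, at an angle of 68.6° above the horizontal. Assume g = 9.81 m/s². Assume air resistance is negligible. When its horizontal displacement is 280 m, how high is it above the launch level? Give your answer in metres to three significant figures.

146 m

Resolve: vₓ = 71.30 cos 68.6° = 26.02 m/s and v_y0 = 71.30 sin 68.6° = 66.38 m/s.
At x = 280 m, t = x/vₓ = 280/26.02 = 10.76 s.
Height: y = v_y0 t − ½ g t² = 66.38 × 10.76 − 4.905 × 10.76² = 714.5 − 568.2 = 146.3 m.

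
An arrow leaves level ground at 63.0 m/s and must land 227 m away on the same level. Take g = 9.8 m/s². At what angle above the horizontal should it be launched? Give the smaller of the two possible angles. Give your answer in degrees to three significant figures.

Level-ground range R = v₀² sin(2θ)/g ⇒ sin(2θ) = gR/v₀² = 9.80 × 227 / 63.0² = 0.5605.
2θ = 34.09° or 180° − 34.09° = 145.9°, so θ = 17.04° or 72.96°.
The smaller angle is 17.04°.

17.0°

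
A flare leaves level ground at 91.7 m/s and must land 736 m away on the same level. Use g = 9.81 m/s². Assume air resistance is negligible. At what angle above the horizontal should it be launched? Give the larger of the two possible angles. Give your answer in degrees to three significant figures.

From R = (v₀²/g) sin 2θ: sin 2θ = 9.81 × 736 / 8408.9 = 0.8586.
2θ = 59.16° or 180° − 59.16° = 120.8°, so θ = 29.58° or 60.42°.
The larger angle is 60.42°.

60.4°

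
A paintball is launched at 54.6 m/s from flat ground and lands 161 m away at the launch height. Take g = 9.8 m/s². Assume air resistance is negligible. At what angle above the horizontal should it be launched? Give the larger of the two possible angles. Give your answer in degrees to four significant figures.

74.02°

Level-ground range R = v₀² sin(2θ)/g ⇒ sin(2θ) = gR/v₀² = 9.80 × 161 / 54.6² = 0.5293.
2θ = 31.96° or 180° − 31.96° = 148.0°, so θ = 15.98° or 74.02°.
The larger angle is 74.02°.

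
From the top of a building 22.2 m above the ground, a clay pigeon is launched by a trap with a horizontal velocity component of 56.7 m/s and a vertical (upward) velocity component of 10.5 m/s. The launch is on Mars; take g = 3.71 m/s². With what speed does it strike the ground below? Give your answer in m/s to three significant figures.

59.1 m/s

The projectile lands when y = 22.2 + (10.50) t − ½·3.71·t² = 0. Positive root: t = (10.50 + √(10.50² + 2·3.71·22.2)) / 3.71 = (10.50 + 16.58) / 3.71 = 7.300 s.
Vertical velocity at impact: v_y = v_y0 − g t = 10.50 − 3.71 × 7.300 = −16.58 m/s.
Speed: |v| = √(vₓ² + v_y²) = √(56.70² + 16.58²) = 59.08 m/s.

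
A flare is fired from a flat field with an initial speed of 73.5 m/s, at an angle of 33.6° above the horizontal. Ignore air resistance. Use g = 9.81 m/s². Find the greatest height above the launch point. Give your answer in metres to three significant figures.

Components: vₓ = 73.50 cos 33.6° = 61.22 m/s, v_y0 = 73.50 sin 33.6° = 40.67 m/s.
At the apex v_y = 0, so H = v_y0²/(2g) = 40.67²/19.62 = 84.32 m.

84.3 m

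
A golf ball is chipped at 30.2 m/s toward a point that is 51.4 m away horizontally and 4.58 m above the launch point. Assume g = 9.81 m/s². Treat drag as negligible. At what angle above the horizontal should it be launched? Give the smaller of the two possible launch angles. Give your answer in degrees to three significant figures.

22.4°

Trajectory: y = x tanθ − g x² (1 + tan²θ)/(2v₀²). With x = 51.4, y = 4.58, v₀ = 30.2, g = 9.81:
14.21 tan²θ − 51.4 tanθ + (18.79) = 0.
tanθ = [51.4 ± √(51.4² − 4 × 14.21 × (18.79))] / (2 × 14.21) = (51.4 ± 39.68) / 28.42, giving tanθ = 0.4126 or 3.205.
θ = 22.42° or 72.67°; the smaller is 22.42°.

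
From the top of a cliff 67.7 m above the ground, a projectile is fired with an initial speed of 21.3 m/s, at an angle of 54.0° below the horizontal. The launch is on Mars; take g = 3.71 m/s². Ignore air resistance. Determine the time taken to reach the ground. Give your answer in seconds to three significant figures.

vₓ = 21.30 cos 54.0° = 12.52 m/s; v_y0 = −17.23 m/s (downward).
The projectile lands when y = 67.7 + (−17.23) t − ½·3.71·t² = 0. Positive root: t = (−17.23 + √(17.23² + 2·3.71·67.7)) / 3.71 = (−17.23 + 28.27) / 3.71 = 2.976 s.

2.98 s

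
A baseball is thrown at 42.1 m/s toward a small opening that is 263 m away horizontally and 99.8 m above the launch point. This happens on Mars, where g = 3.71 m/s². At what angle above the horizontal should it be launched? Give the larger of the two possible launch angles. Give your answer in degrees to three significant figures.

70.2°

Trajectory: y = x tanθ − g x² (1 + tan²θ)/(2v₀²). With x = 263, y = 99.8, v₀ = 42.1, g = 3.71:
72.39 tan²θ − 263 tanθ + (172.2) = 0.
tanθ = [263 ± √(263² − 4 × 72.39 × (172.2))] / (2 × 72.39) = (263 ± 139.0) / 144.8, giving tanθ = 0.8568 or 2.776.
θ = 40.59° or 70.19°; the larger is 70.19°.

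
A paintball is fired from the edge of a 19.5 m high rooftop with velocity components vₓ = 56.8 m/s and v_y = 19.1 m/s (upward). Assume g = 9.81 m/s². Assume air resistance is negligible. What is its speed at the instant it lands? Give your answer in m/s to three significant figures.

The projectile lands when y = 19.5 + (19.10) t − ½·9.81·t² = 0. Positive root: t = (19.10 + √(19.10² + 2·9.81·19.5)) / 9.81 = (19.10 + 27.34) / 9.81 = 4.734 s.
Vertical velocity at impact: v_y = v_y0 − g t = 19.10 − 9.81 × 4.734 = −27.34 m/s.
Speed: |v| = √(vₓ² + v_y²) = √(56.80² + 27.34²) = 63.04 m/s.

63.0 m/s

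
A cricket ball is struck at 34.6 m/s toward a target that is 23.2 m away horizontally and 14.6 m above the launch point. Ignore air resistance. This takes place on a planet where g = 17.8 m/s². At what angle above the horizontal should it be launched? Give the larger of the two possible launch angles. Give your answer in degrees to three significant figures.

78.3°

Trajectory: y = x tanθ − g x² (1 + tan²θ)/(2v₀²). With x = 23.2, y = 14.6, v₀ = 34.6, g = 17.8:
4.001 tan²θ − 23.2 tanθ + (18.60) = 0.
tanθ = [23.2 ± √(23.2² − 4 × 4.001 × (18.60))] / (2 × 4.001) = (23.2 ± 15.51) / 8.003, giving tanθ = 0.9611 or 4.837.
θ = 43.86° or 78.32°; the larger is 78.32°.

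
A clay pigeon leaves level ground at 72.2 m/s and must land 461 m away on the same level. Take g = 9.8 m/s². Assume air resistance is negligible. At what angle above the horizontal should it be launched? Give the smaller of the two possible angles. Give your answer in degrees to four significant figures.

30.04°

From R = (v₀²/g) sin 2θ: sin 2θ = 9.80 × 461 / 5212.8 = 0.8667.
2θ = 60.07° or 180° − 60.07° = 119.9°, so θ = 30.04° or 59.96°.
The smaller angle is 30.04°.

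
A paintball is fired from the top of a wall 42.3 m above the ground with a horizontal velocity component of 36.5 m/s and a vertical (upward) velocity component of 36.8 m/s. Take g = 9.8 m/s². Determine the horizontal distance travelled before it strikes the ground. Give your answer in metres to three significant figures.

311 m

The projectile lands when y = 42.3 + (36.80) t − ½·9.80·t² = 0. Positive root: t = (36.80 + √(36.80² + 2·9.80·42.3)) / 9.80 = (36.80 + 46.73) / 9.80 = 8.523 s.
Horizontal distance: R = vₓ t = 36.50 × 8.523 = 311.1 m.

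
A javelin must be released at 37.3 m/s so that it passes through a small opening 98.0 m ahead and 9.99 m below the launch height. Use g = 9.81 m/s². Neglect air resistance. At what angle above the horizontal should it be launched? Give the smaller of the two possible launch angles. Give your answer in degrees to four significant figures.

15.03°

Trajectory: y = x tanθ − g x² (1 + tan²θ)/(2v₀²). With x = 98.0, y = −9.99, v₀ = 37.3, g = 9.81:
33.86 tan²θ − 98.0 tanθ + (23.87) = 0.
tanθ = [98.0 ± √(98.0² − 4 × 33.86 × (23.87))] / (2 × 33.86) = (98.0 ± 79.82) / 67.72, giving tanθ = 0.2685 or 2.626.
θ = 15.03° or 69.15°; the smaller is 15.03°.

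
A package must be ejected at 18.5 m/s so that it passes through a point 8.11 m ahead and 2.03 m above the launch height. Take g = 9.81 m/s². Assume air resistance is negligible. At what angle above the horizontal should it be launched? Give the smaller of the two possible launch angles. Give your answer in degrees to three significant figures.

21.0°

Trajectory: y = x tanθ − g x² (1 + tan²θ)/(2v₀²). With x = 8.11, y = 2.03, v₀ = 18.5, g = 9.81:
0.9426 tan²θ − 8.11 tanθ + (2.973) = 0.
tanθ = [8.11 ± √(8.11² − 4 × 0.9426 × (2.973))] / (2 × 0.9426) = (8.11 ± 7.387) / 1.885, giving tanθ = 0.3836 or 8.220.
θ = 20.99° or 83.06°; the smaller is 20.99°.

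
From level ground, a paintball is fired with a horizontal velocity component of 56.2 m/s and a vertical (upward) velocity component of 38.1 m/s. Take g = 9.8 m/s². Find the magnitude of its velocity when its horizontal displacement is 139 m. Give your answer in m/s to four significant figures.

57.88 m/s

x = vₓ t ⇒ t = 139/56.20 = 2.473 s.
Vertical velocity there: v_y = v_y0 − g t = 38.10 − 9.80 × 2.473 = 13.86 m/s.
Speed: √(vₓ² + v_y²) = √(56.20² + 13.86²) = 57.88 m/s.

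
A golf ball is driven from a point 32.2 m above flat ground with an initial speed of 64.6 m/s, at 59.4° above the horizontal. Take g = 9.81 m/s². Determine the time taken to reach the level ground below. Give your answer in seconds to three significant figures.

11.9 s

vₓ = 64.60 cos 59.4° = 32.88 m/s; v_y0 = 64.60 sin 59.4° = 55.60 m/s.
Vertical motion (up positive, ground at y = 0): 4.905 t² − (55.60) t − 32.2 = 0, so t = (55.60 + √(55.60² + 2·9.81·32.2)) / 9.81 = (55.60 + 61.02) / 9.81 = 11.89 s.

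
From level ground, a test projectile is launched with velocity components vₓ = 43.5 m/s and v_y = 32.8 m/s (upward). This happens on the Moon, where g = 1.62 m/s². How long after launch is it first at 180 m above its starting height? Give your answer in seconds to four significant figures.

6.546 s

Set y = v_y0 t − ½ g t² = 180: 0.8100 t² − 32.80 t + 180 = 0.
t = [32.80 ± √(32.80² − 2·1.62·180)] / 1.62 = (32.80 ± 22.20) / 1.62, so t = 6.546 s or t = 33.95 s.
The first (ascending) time is 6.546 s.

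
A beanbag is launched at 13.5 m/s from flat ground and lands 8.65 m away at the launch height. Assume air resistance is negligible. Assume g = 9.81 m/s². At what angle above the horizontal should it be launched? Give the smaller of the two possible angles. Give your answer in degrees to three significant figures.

13.9°

Level-ground range R = v₀² sin(2θ)/g ⇒ sin(2θ) = gR/v₀² = 9.81 × 8.65 / 13.5² = 0.4656.
2θ = 27.75° or 180° − 27.75° = 152.3°, so θ = 13.87° or 76.13°.
The smaller angle is 13.87°.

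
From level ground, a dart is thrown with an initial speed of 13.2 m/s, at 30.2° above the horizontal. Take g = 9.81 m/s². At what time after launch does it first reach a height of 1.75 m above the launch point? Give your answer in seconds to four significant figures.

0.3585 s

vₓ = 13.20 cos 30.2° = 11.41 m/s; v_y0 = 13.20 sin 30.2° = 6.640 m/s.
Require v_y0 t − ½ g t² = 1.75, i.e. 4.905 t² − 6.640 t + 1.75 = 0.
Quadratic formula: t = (6.640 ± √9.7528) / 9.81 = (6.640 ± 3.123) / 9.81 → t = 0.3585 s or 0.9952 s.
The first (ascending) time is 0.3585 s.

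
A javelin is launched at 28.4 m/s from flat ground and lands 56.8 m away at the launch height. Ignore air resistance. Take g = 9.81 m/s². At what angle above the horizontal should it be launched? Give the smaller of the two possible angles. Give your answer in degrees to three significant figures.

Level-ground range R = v₀² sin(2θ)/g ⇒ sin(2θ) = gR/v₀² = 9.81 × 56.8 / 28.4² = 0.6908.
2θ = 43.70° or 180° − 43.70° = 136.3°, so θ = 21.85° or 68.15°.
The smaller angle is 21.85°.

21.8°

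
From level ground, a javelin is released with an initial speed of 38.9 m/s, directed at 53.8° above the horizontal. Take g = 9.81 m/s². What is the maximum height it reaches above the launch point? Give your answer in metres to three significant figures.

50.2 m

vₓ = 38.90 cos 53.8° = 22.97 m/s; v_y0 = 38.90 sin 53.8° = 31.39 m/s.
At the apex v_y = 0, so H = v_y0²/(2g) = 31.39²/19.62 = 50.22 m.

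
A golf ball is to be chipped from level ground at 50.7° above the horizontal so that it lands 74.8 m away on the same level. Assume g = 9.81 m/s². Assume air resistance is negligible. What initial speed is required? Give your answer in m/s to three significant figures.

27.4 m/s

Level-ground range: R = v₀² sin(2θ)/g, so v₀ = √(gR / sin 2θ).
v₀ = √(9.81 × 74.8 / sin 101.4°) = √(733.8 / 0.9803) = √748.56 = 27.36 m/s.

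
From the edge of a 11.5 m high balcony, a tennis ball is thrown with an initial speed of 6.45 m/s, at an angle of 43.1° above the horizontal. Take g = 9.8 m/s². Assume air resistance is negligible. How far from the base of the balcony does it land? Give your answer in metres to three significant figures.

9.64 m

vₓ = 6.450 cos 43.1° = 4.710 m/s; v_y0 = 6.450 sin 43.1° = 4.407 m/s.
With up positive and y = 0 at the ground: y(t) = 11.5 + (4.407) t − 4.900 t². Setting y = 0 and taking the positive root: t = [4.407 + √(4.407² + 2·9.80·11.5)] / 9.80 = (4.407 + 15.65) / 9.80 = 2.046 s.
Horizontal distance: R = vₓ t = 4.710 × 2.046 = 9.637 m.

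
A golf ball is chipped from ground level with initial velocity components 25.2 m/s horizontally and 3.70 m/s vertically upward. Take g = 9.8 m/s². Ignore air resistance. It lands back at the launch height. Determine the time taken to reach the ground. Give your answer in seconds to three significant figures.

Landing at launch height ⇒ T = 2 v_y0 / g = 2 × 3.700 / 9.80 = 0.7551 s.

0.755 s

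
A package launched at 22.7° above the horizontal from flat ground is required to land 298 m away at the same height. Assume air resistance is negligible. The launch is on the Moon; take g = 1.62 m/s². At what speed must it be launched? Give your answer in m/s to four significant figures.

26.04 m/s

On level ground R = v₀² sin 2θ / g ⇒ v₀ = √(gR / sin 2θ).
v₀ = √(1.62 × 298 / sin 45.40°) = √(482.8 / 0.7120) = √678.01 = 26.04 m/s.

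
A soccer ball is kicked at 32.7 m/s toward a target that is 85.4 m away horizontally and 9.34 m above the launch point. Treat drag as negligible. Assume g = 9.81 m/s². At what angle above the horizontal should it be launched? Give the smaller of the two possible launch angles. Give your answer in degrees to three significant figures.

Trajectory: y = x tanθ − g x² (1 + tan²θ)/(2v₀²). With x = 85.4, y = 9.34, v₀ = 32.7, g = 9.81:
33.45 tan²θ − 85.4 tanθ + (42.79) = 0.
tanθ = [85.4 ± √(85.4² − 4 × 33.45 × (42.79))] / (2 × 33.45) = (85.4 ± 39.58) / 66.91, giving tanθ = 0.6848 or 1.868.
θ = 34.40° or 61.84°; the smaller is 34.40°.

34.4°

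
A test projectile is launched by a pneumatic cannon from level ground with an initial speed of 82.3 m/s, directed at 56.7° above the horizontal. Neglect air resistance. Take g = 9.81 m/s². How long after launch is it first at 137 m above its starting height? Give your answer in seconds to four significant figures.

Resolve: vₓ = 82.30 cos 56.7° = 45.18 m/s and v_y0 = 82.30 sin 56.7° = 68.79 m/s.
Height y(t) = 68.79 t − 4.905 t² = 137 gives 4.905 t² − 68.79 t + 137 = 0.
t = [68.79 ± √(68.79² − 2·9.81·137)] / 9.81 = (68.79 ± 45.21) / 9.81, so t = 2.404 s or t = 11.62 s.
The first (ascending) time is 2.404 s.

2.404 s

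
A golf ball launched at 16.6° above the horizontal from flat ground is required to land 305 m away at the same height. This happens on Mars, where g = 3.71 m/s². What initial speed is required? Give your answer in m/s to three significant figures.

45.5 m/s

Level-ground range: R = v₀² sin(2θ)/g, so v₀ = √(gR / sin 2θ).
v₀ = √(3.71 × 305 / sin 33.20°) = √(1132 / 0.5476) = √2066.5 = 45.46 m/s.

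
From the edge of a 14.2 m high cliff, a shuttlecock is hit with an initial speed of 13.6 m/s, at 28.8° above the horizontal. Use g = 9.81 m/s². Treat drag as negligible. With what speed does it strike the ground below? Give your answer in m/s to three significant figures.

Resolve: vₓ = 13.60 cos 28.8° = 11.92 m/s and v_y0 = 13.60 sin 28.8° = 6.552 m/s.
The projectile lands when y = 14.2 + (6.552) t − ½·9.81·t² = 0. Positive root: t = (6.552 + √(6.552² + 2·9.81·14.2)) / 9.81 = (6.552 + 17.93) / 9.81 = 2.496 s.
Vertical velocity at impact: v_y = v_y0 − g t = 6.552 − 9.81 × 2.496 = −17.93 m/s.
Speed: |v| = √(vₓ² + v_y²) = √(11.92² + 17.93²) = 21.53 m/s.

21.5 m/s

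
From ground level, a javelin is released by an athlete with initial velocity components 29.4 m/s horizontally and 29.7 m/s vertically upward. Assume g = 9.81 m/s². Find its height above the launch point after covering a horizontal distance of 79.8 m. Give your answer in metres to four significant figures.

x = vₓ t ⇒ t = 79.8/29.40 = 2.714 s.
Height: y = v_y0 t − ½ g t² = 29.70 × 2.714 − 4.905 × 2.714² = 80.61 − 36.14 = 44.48 m.

44.48 m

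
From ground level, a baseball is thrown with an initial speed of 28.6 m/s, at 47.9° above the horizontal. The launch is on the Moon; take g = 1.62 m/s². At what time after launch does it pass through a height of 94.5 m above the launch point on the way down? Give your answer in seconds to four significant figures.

Resolve: vₓ = 28.60 cos 47.9° = 19.17 m/s and v_y0 = 28.60 sin 47.9° = 21.22 m/s.
Set y = v_y0 t − ½ g t² = 94.5: 0.8100 t² − 21.22 t + 94.5 = 0.
t = [21.22 ± √(21.22² − 2·1.62·94.5)] / 1.62 = (21.22 ± 12.01) / 1.62, so t = 5.688 s or t = 20.51 s.
The descending-branch root is 20.51 s.

20.51 s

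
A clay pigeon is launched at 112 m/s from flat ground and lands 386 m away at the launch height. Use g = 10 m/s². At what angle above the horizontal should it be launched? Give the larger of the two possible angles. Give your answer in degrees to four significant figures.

81.04°

R = v₀² sin 2θ / g gives sin 2θ = gR/v₀² = 10.0·386/112² = 0.3077.
2θ = 17.92° or 180° − 17.92° = 162.1°, so θ = 8.961° or 81.04°.
The larger angle is 81.04°.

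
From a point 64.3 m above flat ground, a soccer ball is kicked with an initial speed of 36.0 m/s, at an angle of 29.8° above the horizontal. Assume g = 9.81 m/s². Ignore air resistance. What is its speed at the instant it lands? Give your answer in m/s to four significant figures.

vₓ = 36.00 cos 29.8° = 31.24 m/s; v_y0 = 36.00 sin 29.8° = 17.89 m/s.
Vertical motion (up positive, ground at y = 0): 4.905 t² − (17.89) t − 64.3 = 0, so t = (17.89 + √(17.89² + 2·9.81·64.3)) / 9.81 = (17.89 + 39.77) / 9.81 = 5.878 s.
Vertical velocity at impact: v_y = v_y0 − g t = 17.89 − 9.81 × 5.878 = −39.77 m/s.
Speed: |v| = √(vₓ² + v_y²) = √(31.24² + 39.77²) = 50.57 m/s.

50.57 m/s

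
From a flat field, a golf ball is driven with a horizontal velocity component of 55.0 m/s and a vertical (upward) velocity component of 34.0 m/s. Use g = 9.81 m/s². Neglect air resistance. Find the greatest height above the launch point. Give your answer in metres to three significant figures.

58.9 m

At the apex v_y = 0, so H = v_y0²/(2g) = 34.00²/19.62 = 58.92 m.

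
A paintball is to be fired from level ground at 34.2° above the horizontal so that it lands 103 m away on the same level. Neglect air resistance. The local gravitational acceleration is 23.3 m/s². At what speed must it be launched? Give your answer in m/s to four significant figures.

On level ground R = v₀² sin 2θ / g ⇒ v₀ = √(gR / sin 2θ).
v₀ = √(23.3 × 103 / sin 68.40°) = √(2400 / 0.9298) = √2581.2 = 50.81 m/s.

50.81 m/s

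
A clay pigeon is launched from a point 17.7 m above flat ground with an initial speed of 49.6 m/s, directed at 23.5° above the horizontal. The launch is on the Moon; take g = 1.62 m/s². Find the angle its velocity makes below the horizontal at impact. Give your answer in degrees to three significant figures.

vₓ = 49.60 cos 23.5° = 45.49 m/s; v_y0 = 49.60 sin 23.5° = 19.78 m/s.
The projectile lands when y = 17.7 + (19.78) t − ½·1.62·t² = 0. Positive root: t = (19.78 + √(19.78² + 2·1.62·17.7)) / 1.62 = (19.78 + 21.18) / 1.62 = 25.28 s.
At impact: v_y = v_y0 − g t = −21.18 m/s; vₓ = 45.49 m/s.
Angle below horizontal: arctan(|v_y|/vₓ) = arctan(21.18/45.49) = 24.97°.

25.0°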